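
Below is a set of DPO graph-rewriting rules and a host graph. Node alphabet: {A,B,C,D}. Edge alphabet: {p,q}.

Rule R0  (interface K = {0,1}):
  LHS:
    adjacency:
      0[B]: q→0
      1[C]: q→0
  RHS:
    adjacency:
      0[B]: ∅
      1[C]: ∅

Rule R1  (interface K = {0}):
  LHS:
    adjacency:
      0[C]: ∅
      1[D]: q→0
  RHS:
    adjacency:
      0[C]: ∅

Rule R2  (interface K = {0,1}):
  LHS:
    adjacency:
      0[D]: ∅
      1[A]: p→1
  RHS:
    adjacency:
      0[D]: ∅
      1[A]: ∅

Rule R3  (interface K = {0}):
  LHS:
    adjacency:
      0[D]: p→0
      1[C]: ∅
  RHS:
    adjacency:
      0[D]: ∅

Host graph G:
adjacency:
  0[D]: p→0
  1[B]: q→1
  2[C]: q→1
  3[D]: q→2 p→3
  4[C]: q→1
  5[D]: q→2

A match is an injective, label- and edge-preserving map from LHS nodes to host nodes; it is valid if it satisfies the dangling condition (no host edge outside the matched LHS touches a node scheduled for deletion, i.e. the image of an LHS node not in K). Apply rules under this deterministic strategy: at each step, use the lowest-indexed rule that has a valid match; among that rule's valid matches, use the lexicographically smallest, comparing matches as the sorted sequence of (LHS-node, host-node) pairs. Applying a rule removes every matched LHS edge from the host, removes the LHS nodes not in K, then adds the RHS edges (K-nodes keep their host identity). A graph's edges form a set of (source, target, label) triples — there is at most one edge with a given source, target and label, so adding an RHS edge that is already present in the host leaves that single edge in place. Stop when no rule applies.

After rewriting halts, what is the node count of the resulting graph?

start.  V:6 E:7  edges: 0-p->0 1-q->1 2-q->1 3-q->2 3-p->3 4-q->1 5-q->2
1. fire R0 via {0↦1, 1↦2}  →  V:6 E:5  edges: 0-p->0 3-q->2 3-p->3 4-q->1 5-q->2
2. fire R1 via {0↦2, 1↦5}  →  V:5 E:4  edges: 0-p->0 3-q->2 3-p->3 4-q->1
halt: no rule applies after step 2
NF nodes: {0:D, 1:B, 2:C, 3:D, 4:C}

Answer: 5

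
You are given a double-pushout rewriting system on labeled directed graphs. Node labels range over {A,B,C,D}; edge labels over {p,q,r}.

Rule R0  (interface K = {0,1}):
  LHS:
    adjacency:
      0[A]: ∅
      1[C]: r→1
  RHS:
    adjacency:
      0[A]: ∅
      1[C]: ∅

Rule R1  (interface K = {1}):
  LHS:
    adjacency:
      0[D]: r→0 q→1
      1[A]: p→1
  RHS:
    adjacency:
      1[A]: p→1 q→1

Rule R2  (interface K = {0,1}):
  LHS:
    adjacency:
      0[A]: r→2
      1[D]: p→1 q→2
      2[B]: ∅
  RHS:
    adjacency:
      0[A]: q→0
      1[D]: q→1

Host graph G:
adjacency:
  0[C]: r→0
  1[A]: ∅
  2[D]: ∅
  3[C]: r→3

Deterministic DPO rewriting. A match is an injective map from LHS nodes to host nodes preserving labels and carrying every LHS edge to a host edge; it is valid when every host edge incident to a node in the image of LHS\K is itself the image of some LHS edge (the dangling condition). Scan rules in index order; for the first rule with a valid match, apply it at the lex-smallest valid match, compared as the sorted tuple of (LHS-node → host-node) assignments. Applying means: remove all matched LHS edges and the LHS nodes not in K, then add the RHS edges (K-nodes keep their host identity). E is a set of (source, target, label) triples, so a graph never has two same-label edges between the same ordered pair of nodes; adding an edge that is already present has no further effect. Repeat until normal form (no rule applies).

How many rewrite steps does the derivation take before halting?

[0] host  ⇒  4 nodes, 2 edges  {0-r->0 3-r->3}
[1] R0 @ {0↦1, 1↦0}  ⇒  4 nodes, 1 edges  {3-r->3}
[2] R0 @ {0↦1, 1↦3}  ⇒  4 nodes, 0 edges  {∅}
final graph: no rule applies after step 2

Answer: 2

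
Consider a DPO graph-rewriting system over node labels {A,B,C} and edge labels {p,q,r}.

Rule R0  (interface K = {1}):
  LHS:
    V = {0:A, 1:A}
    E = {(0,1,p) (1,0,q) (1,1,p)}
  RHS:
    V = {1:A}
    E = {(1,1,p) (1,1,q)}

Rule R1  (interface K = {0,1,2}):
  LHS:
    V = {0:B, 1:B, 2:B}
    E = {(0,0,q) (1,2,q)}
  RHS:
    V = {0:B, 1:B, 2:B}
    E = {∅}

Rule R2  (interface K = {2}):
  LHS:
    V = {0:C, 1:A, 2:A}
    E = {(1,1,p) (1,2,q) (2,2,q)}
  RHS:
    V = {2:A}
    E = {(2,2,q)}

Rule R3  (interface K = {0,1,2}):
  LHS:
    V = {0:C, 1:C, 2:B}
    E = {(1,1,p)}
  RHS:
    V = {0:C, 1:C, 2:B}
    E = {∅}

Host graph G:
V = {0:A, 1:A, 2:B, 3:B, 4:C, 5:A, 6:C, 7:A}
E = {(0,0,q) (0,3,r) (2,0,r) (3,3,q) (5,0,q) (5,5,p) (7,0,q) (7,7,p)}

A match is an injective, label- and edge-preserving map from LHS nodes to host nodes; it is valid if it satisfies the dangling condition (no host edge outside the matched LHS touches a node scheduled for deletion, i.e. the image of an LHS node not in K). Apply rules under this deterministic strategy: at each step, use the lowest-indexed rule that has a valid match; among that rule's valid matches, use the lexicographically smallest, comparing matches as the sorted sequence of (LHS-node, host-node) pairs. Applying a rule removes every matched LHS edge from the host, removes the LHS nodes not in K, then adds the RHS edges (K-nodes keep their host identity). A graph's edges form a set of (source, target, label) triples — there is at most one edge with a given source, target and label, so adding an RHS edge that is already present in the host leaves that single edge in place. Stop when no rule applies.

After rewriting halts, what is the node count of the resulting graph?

Answer: 4

Steps:
[0] host  ⇒  8 nodes, 8 edges  {0-q->0 0-r->3 2-r->0 3-q->3 5-q->0 5-p->5 7-q->0 7-p->7}
[1] R2 @ {0↦4, 1↦5, 2↦0}  ⇒  6 nodes, 6 edges  {0-q->0 0-r->3 2-r->0 3-q->3 7-q->0 7-p->7}
[2] R2 @ {0↦6, 1↦7, 2↦0}  ⇒  4 nodes, 4 edges  {0-q->0 0-r->3 2-r->0 3-q->3}
normal form: no rule applies after step 2
NF nodes: {0:A, 1:A, 2:B, 3:B}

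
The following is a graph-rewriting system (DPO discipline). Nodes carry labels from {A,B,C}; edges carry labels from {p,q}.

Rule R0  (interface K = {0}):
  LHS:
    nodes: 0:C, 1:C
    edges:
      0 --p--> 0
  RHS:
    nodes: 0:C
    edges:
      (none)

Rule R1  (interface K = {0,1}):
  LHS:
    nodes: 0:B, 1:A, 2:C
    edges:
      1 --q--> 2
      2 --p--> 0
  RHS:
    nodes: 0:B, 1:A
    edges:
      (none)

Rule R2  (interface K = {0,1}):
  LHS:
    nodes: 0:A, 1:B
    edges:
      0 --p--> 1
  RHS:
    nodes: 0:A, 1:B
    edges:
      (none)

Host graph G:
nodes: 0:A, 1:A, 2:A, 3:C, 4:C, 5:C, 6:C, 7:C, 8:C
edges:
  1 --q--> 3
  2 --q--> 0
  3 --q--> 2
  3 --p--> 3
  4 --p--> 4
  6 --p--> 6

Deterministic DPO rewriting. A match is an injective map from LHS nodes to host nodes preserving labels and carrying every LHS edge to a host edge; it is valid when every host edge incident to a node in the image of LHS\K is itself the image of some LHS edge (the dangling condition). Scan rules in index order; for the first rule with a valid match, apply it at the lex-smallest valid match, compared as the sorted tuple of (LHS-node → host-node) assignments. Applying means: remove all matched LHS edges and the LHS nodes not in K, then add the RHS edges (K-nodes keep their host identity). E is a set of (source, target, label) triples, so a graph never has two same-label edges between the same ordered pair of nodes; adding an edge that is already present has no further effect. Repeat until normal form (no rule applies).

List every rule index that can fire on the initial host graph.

Answer: [R0]

Steps:
R0: 9 valid matches — {0↦3, 1↦5}, {0↦3, 1↦7}, {0↦3, 1↦8} (+6 more)
R1: no valid match — LHS pattern not found
R2: no valid match — LHS pattern not found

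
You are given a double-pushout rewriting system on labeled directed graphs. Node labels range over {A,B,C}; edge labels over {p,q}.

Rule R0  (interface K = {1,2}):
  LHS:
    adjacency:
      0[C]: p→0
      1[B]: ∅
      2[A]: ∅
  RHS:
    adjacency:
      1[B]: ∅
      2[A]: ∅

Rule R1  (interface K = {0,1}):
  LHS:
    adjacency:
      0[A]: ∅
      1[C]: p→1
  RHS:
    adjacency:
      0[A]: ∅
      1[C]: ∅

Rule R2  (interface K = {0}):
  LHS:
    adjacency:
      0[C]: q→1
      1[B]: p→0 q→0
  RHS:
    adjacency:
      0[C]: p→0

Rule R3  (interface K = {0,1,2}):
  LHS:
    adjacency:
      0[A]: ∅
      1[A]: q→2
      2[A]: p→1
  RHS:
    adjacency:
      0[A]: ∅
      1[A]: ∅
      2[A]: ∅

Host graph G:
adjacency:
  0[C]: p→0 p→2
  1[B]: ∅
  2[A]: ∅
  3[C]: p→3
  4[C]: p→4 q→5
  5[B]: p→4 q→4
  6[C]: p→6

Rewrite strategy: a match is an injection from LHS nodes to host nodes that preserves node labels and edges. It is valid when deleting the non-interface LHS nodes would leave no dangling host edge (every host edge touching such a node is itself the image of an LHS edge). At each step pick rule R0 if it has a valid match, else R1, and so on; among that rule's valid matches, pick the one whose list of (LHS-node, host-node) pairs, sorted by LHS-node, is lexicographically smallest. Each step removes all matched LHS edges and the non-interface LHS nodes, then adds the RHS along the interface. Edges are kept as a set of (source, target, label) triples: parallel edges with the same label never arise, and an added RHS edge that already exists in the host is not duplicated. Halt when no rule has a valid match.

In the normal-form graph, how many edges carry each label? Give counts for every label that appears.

Answer: p:1

Rewrite trace:
start.  V:7 E:8  edges: 0-p->0 0-p->2 3-p->3 4-p->4 4-q->5 5-p->4 5-q->4 6-p->6
1. fire R0 via {0↦3, 1↦1, 2↦2}  →  V:6 E:7  edges: 0-p->0 0-p->2 4-p->4 4-q->5 5-p->4 5-q->4 6-p->6
2. fire R0 via {0↦6, 1↦1, 2↦2}  →  V:5 E:6  edges: 0-p->0 0-p->2 4-p->4 4-q->5 5-p->4 5-q->4
3. fire R1 via {0↦2, 1↦0}  →  V:5 E:5  edges: 0-p->2 4-p->4 4-q->5 5-p->4 5-q->4
4. fire R1 via {0↦2, 1↦4}  →  V:5 E:4  edges: 0-p->2 4-q->5 5-p->4 5-q->4
5. fire R2 via {0↦4, 1↦5}  →  V:4 E:2  edges: 0-p->2 4-p->4
6. fire R0 via {0↦4, 1↦1, 2↦2}  →  V:3 E:1  edges: 0-p->2
normal form: no rule applies after step 6
NF edges: [(0, 2, 'p')]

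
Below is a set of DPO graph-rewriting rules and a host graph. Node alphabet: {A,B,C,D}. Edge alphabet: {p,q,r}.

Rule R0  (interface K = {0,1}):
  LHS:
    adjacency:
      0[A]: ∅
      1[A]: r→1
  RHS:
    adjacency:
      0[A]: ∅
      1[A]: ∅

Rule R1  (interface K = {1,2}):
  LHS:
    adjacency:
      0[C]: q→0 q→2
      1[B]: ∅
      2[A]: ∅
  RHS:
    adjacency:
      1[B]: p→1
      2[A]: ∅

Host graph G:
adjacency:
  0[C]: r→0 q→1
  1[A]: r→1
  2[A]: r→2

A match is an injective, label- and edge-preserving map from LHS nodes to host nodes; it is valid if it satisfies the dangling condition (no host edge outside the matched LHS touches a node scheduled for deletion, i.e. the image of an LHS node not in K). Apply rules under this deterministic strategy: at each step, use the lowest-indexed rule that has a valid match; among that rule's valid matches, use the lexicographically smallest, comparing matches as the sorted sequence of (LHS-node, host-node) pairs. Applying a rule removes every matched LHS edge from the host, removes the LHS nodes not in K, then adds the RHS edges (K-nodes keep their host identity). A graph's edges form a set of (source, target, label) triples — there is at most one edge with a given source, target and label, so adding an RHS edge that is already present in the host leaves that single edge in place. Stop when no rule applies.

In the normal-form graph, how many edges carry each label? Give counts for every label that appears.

initial: |V|=3 |E|=4  E = 0-r->0 0-q->1 1-r->1 2-r->2
step 1: apply R0 at {0↦1, 1↦2}  → |V|=3 |E|=3  E = 0-r->0 0-q->1 1-r->1
step 2: apply R0 at {0↦2, 1↦1}  → |V|=3 |E|=2  E = 0-r->0 0-q->1
final graph: no rule applies after step 2
NF edges: [(0, 0, 'r'), (0, 1, 'q')]

Answer: q:1 r:1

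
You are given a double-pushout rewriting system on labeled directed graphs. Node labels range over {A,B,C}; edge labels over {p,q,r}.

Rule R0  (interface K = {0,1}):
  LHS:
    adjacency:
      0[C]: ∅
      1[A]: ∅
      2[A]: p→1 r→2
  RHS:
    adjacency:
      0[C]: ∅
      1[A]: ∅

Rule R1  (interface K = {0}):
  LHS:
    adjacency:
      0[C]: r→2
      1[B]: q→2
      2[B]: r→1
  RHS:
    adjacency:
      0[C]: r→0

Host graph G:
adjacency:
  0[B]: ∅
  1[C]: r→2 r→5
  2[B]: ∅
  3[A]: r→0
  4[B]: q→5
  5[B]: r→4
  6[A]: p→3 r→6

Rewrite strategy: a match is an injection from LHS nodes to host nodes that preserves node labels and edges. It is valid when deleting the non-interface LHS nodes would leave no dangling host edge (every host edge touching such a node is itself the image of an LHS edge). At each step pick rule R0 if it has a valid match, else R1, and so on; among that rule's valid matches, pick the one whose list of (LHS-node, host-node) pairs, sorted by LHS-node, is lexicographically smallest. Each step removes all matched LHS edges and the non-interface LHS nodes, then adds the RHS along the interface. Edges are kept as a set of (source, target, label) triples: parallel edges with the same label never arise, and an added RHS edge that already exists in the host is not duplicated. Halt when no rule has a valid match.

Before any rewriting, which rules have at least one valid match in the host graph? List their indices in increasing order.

R0: 1 valid match — {0↦1, 1↦3, 2↦6}
R1: 1 valid match — {0↦1, 1↦4, 2↦5}

Answer: [R0,R1]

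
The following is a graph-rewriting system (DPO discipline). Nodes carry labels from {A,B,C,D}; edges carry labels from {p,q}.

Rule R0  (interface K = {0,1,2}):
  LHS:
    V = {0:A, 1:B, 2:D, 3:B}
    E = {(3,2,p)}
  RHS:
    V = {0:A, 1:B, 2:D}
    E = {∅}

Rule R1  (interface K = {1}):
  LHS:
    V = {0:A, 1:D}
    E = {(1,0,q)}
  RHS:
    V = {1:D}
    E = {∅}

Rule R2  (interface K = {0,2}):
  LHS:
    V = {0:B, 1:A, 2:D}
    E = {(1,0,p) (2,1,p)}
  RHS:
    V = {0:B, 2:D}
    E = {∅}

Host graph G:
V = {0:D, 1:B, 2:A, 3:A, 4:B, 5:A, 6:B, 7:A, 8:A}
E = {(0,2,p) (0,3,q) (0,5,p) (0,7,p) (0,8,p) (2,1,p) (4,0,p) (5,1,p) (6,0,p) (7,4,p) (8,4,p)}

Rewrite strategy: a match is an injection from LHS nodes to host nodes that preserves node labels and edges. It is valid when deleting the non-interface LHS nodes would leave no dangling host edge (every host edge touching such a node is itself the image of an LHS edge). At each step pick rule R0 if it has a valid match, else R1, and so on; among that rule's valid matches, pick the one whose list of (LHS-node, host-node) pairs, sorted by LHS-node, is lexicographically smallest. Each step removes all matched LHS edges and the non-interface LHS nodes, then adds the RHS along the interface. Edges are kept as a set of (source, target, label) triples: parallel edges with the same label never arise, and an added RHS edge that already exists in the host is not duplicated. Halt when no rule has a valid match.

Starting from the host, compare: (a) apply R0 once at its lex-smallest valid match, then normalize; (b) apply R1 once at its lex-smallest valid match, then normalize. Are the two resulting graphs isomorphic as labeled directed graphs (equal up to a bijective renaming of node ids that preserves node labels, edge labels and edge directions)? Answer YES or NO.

branch R0-first: apply at {0↦2, 1↦1, 2↦0, 3↦6} → |E|=10, then 5 more step(s) → NF |V|=3 |E|=1 V={0:D, 1:B, 4:B} E=4-p->0
branch R1-first: apply at {0↦3, 1↦0} → |E|=10, then 5 more step(s) → NF |V|=3 |E|=1 V={0:D, 1:B, 4:B} E=4-p->0
graphs isomorphic (equal up to label-preserving node renaming)

Answer: YES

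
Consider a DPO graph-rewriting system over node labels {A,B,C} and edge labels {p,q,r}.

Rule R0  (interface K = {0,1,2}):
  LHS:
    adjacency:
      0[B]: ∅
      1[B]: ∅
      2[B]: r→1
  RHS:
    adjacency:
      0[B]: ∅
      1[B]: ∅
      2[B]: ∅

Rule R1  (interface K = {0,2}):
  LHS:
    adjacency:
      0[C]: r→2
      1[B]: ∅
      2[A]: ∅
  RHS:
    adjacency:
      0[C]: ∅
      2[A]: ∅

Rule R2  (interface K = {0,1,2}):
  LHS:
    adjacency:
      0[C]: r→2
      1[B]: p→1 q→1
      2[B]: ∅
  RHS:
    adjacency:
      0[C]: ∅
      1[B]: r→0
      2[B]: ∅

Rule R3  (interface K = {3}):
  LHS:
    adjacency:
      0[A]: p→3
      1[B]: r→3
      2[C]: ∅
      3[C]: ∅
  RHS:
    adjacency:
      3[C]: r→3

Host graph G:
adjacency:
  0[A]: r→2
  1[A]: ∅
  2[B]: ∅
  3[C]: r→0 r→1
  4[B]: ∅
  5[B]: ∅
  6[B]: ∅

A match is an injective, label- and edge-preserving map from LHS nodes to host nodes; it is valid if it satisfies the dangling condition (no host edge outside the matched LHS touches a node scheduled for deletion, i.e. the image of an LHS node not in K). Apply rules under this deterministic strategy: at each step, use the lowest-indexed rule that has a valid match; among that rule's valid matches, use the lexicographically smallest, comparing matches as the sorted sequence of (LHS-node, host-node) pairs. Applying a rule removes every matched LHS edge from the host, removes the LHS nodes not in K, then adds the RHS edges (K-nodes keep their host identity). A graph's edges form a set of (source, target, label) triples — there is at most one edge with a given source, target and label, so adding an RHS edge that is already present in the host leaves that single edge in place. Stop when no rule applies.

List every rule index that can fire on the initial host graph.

Answer: [R1]

Steps:
R0: no valid match — LHS pattern not found
R1: 6 valid matches — {0↦3, 1↦4, 2↦0}, {0↦3, 1↦4, 2↦1}, {0↦3, 1↦5, 2↦0} (+3 more)
R2: no valid match — LHS pattern not found
R3: no valid match — LHS pattern not found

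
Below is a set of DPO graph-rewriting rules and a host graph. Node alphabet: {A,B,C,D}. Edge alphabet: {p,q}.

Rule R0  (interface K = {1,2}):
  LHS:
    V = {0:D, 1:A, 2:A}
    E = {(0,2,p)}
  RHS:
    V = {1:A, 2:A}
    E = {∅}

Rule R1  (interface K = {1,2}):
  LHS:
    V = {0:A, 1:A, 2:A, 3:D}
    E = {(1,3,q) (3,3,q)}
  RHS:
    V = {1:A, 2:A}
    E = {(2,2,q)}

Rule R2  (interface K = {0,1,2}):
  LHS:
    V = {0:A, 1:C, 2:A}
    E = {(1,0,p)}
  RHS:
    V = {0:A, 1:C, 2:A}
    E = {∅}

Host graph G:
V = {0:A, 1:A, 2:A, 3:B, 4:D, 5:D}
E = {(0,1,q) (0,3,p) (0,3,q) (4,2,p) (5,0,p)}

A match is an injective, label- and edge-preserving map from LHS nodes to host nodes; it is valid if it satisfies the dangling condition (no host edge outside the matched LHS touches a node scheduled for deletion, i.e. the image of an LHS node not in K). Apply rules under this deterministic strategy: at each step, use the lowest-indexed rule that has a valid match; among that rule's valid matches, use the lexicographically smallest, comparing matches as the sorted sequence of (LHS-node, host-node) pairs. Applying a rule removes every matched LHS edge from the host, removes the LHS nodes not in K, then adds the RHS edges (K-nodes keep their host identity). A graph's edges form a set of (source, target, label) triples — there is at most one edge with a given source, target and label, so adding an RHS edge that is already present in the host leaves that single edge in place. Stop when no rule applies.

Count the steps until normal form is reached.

Answer: 2

Steps:
initial: |V|=6 |E|=5  E = 0-q->1 0-p->3 0-q->3 4-p->2 5-p->0
step 1: apply R0 at {0↦4, 1↦0, 2↦2}  → |V|=5 |E|=4  E = 0-q->1 0-p->3 0-q->3 5-p->0
step 2: apply R0 at {0↦5, 1↦1, 2↦0}  → |V|=4 |E|=3  E = 0-q->1 0-p->3 0-q->3
halt: no rule applies after step 2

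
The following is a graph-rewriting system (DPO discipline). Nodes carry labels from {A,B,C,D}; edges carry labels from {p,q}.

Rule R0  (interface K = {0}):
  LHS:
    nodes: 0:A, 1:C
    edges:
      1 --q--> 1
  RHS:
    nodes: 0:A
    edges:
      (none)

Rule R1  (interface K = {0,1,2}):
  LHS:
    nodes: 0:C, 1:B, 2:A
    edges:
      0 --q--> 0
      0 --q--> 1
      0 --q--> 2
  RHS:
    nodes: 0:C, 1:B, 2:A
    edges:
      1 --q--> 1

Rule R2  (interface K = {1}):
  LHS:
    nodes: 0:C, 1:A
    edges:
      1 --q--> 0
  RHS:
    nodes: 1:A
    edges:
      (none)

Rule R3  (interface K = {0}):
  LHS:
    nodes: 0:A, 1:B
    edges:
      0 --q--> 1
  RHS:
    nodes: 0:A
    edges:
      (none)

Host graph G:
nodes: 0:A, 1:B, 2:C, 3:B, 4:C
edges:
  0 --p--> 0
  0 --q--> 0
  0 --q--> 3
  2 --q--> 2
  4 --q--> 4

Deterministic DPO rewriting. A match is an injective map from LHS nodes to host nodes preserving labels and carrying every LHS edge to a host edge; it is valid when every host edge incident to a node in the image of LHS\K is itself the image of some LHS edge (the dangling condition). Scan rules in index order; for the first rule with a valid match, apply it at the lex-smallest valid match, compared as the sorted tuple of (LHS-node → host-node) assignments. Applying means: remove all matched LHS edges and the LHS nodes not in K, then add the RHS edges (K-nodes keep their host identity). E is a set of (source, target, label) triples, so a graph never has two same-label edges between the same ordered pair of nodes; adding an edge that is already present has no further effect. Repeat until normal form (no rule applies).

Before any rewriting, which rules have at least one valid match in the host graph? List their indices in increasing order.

R0: 2 valid matches — {0↦0, 1↦2}, {0↦0, 1↦4}
R1: no valid match — LHS pattern not found
R2: no valid match — LHS pattern not found
R3: 1 valid match — {0↦0, 1↦3}

Answer: [R0,R3]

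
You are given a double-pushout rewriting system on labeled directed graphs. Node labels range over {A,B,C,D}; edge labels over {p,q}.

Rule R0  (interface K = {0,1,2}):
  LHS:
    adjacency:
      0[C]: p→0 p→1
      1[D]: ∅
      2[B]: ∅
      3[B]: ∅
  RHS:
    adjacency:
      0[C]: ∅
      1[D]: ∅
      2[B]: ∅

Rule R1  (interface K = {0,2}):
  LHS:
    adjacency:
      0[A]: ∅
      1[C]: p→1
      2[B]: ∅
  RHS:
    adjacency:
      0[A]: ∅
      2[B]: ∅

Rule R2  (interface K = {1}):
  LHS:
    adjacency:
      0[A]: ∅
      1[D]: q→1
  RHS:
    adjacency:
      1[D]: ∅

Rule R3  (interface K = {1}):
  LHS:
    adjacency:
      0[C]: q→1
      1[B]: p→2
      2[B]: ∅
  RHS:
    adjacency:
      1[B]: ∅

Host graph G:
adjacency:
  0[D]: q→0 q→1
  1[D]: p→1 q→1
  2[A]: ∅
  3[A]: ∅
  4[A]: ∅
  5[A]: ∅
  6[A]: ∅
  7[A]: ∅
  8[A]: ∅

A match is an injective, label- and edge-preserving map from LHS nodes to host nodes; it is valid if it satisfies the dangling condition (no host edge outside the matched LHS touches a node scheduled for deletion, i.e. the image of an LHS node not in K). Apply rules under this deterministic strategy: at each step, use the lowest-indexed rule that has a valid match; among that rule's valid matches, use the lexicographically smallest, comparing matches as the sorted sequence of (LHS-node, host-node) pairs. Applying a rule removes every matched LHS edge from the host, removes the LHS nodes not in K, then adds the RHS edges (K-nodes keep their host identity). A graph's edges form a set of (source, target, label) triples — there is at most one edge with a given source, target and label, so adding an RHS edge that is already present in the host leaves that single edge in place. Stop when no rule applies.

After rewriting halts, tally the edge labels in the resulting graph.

Answer: p:1 q:1

Steps:
start.  V:9 E:4  edges: 0-q->0 0-q->1 1-p->1 1-q->1
1. fire R2 via {0↦2, 1↦0}  →  V:8 E:3  edges: 0-q->1 1-p->1 1-q->1
2. fire R2 via {0↦3, 1↦1}  →  V:7 E:2  edges: 0-q->1 1-p->1
halt: no rule applies after step 2
NF edges: [(0, 1, 'q'), (1, 1, 'p')]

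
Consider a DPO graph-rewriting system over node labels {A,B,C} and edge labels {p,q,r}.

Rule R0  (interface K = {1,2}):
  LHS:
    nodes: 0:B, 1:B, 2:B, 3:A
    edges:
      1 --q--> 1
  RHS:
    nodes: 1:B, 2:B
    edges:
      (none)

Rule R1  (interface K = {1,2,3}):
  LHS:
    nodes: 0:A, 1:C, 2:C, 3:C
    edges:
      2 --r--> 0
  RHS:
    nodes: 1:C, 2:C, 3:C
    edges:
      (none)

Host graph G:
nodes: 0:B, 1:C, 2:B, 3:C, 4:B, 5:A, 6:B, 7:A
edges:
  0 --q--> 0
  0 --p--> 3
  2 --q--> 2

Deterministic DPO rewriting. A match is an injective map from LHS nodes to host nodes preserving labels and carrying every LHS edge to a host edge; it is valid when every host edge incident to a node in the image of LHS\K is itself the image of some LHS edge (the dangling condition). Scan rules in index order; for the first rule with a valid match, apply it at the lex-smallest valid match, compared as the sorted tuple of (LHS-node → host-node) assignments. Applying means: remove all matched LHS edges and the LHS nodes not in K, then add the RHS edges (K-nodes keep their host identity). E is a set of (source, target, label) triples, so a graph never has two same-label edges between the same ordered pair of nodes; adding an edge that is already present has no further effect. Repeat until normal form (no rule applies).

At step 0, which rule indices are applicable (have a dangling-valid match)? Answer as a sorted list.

R0: 16 valid matches — {0↦4, 1↦0, 2↦2, 3↦5}, {0↦4, 1↦0, 2↦2, 3↦7}, {0↦4, 1↦0, 2↦6, 3↦5} (+13 more)
R1: no valid match — LHS pattern not found

Answer: [R0]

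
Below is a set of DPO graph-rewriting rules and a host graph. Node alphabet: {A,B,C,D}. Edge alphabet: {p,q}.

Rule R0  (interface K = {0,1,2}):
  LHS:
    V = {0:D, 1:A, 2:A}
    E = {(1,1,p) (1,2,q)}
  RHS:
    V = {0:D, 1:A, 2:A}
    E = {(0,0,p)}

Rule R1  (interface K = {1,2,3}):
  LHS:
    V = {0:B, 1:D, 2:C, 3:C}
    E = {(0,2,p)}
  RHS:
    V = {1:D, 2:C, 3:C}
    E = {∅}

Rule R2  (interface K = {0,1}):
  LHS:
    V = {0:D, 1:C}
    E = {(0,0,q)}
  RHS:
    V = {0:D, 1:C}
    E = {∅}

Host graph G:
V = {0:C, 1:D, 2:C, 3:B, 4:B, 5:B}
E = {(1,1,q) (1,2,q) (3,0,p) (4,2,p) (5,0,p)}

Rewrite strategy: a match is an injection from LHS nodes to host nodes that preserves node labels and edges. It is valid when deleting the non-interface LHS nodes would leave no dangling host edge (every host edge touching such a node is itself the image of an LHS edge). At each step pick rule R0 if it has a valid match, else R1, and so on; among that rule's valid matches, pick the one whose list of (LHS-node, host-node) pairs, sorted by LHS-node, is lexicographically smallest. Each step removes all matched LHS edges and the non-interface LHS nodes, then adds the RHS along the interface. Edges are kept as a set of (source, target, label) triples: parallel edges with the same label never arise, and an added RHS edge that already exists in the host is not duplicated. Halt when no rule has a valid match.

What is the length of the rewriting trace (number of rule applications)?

Answer: 4

Derivation:
initial: |V|=6 |E|=5  E = 1-q->1 1-q->2 3-p->0 4-p->2 5-p->0
step 1: apply R1 at {0↦3, 1↦1, 2↦0, 3↦2}  → |V|=5 |E|=4  E = 1-q->1 1-q->2 4-p->2 5-p->0
step 2: apply R1 at {0↦4, 1↦1, 2↦2, 3↦0}  → |V|=4 |E|=3  E = 1-q->1 1-q->2 5-p->0
step 3: apply R1 at {0↦5, 1↦1, 2↦0, 3↦2}  → |V|=3 |E|=2  E = 1-q->1 1-q->2
step 4: apply R2 at {0↦1, 1↦0}  → |V|=3 |E|=1  E = 1-q->2
final graph: no rule applies after step 4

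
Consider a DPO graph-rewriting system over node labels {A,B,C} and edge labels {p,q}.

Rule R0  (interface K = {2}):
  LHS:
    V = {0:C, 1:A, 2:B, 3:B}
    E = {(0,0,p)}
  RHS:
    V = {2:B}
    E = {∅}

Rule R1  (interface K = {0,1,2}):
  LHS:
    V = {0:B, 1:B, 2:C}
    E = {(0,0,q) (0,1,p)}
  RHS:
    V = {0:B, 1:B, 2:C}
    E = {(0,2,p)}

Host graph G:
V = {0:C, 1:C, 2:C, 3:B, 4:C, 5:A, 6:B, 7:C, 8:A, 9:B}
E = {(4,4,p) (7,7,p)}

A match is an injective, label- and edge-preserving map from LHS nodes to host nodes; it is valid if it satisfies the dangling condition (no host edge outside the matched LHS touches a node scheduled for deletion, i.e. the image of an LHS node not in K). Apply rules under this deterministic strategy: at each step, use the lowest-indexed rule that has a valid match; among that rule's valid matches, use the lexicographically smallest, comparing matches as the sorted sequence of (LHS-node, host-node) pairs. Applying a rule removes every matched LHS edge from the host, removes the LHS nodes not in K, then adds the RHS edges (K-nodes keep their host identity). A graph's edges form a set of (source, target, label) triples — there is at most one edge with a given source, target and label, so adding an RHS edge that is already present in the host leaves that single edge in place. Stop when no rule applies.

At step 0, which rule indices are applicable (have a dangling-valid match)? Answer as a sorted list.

R0: 24 valid matches — {0↦4, 1↦5, 2↦3, 3↦6}, {0↦4, 1↦5, 2↦3, 3↦9}, {0↦4, 1↦5, 2↦6, 3↦3} (+21 more)
R1: no valid match — LHS pattern not found

Answer: [R0]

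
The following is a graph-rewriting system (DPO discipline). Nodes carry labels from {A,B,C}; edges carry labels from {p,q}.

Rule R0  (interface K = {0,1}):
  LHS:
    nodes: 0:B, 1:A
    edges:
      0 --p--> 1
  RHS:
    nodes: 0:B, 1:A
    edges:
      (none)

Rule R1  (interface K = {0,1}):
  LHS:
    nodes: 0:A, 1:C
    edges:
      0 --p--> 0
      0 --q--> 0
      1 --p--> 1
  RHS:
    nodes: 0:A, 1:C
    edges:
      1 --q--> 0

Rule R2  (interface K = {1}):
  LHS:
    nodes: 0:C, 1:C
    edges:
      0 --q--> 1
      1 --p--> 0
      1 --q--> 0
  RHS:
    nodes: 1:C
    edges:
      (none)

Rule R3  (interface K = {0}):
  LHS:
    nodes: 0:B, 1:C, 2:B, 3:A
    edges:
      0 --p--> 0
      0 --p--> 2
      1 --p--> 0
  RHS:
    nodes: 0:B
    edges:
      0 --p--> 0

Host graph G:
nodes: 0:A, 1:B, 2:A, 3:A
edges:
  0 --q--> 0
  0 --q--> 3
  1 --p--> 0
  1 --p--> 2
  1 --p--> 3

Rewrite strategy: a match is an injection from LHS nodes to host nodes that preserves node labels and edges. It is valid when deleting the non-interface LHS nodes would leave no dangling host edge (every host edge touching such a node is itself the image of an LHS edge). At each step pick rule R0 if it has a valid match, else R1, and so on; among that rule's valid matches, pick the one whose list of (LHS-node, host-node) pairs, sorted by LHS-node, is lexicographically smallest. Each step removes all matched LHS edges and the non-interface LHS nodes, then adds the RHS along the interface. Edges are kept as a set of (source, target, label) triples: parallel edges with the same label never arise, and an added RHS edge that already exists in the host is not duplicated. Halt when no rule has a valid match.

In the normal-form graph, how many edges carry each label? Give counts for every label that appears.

start.  V:4 E:5  edges: 0-q->0 0-q->3 1-p->0 1-p->2 1-p->3
1. fire R0 via {0↦1, 1↦0}  →  V:4 E:4  edges: 0-q->0 0-q->3 1-p->2 1-p->3
2. fire R0 via {0↦1, 1↦2}  →  V:4 E:3  edges: 0-q->0 0-q->3 1-p->3
3. fire R0 via {0↦1, 1↦3}  →  V:4 E:2  edges: 0-q->0 0-q->3
halt: no rule applies after step 3
NF edges: [(0, 0, 'q'), (0, 3, 'q')]

Answer: q:2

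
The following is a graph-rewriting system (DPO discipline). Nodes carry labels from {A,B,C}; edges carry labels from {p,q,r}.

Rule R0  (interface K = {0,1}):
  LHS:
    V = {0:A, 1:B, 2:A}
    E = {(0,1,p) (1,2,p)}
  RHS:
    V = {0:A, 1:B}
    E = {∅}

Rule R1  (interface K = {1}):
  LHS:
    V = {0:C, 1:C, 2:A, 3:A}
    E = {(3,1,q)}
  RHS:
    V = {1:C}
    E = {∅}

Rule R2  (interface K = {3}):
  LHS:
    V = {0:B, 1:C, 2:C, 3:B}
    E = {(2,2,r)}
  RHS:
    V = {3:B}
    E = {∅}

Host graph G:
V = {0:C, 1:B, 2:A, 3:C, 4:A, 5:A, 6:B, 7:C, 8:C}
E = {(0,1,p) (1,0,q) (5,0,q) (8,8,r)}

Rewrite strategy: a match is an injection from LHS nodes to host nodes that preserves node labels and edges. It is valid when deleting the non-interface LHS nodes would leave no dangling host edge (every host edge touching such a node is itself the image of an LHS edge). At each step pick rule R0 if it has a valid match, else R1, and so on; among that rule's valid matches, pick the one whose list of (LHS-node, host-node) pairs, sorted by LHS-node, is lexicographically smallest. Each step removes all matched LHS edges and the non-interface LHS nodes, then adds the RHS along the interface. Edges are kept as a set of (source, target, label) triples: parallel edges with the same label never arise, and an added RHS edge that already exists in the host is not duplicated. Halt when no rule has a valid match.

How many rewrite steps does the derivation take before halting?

Answer: 2

Derivation:
[0] host  ⇒  9 nodes, 4 edges  {0-p->1 1-q->0 5-q->0 8-r->8}
[1] R1 @ {0↦3, 1↦0, 2↦2, 3↦5}  ⇒  6 nodes, 3 edges  {0-p->1 1-q->0 8-r->8}
[2] R2 @ {0↦6, 1↦7, 2↦8, 3↦1}  ⇒  3 nodes, 2 edges  {0-p->1 1-q->0}
halt: no rule applies after step 2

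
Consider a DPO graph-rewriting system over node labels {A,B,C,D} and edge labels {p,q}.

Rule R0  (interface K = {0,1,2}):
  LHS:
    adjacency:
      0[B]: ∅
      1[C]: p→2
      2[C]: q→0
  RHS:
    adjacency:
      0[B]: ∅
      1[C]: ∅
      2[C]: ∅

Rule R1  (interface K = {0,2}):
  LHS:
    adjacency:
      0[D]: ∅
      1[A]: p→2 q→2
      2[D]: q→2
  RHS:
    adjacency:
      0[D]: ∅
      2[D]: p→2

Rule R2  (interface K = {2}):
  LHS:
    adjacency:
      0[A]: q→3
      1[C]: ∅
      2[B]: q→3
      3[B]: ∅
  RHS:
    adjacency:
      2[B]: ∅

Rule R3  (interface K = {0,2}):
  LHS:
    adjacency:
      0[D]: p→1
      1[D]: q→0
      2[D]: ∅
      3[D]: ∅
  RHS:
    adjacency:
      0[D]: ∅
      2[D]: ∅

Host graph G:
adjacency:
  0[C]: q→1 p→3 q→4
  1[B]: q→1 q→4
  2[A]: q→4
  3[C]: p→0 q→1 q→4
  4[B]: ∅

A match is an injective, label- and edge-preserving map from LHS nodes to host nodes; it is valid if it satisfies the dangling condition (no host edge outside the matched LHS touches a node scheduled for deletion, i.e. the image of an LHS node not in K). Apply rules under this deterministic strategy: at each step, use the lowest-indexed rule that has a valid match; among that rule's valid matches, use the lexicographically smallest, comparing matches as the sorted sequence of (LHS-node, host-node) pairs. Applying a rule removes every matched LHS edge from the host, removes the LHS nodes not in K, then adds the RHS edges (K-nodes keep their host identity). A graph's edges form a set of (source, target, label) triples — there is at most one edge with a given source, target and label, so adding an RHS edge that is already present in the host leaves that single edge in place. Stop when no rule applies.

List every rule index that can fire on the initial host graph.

R0: 4 valid matches — {0↦1, 1↦0, 2↦3}, {0↦1, 1↦3, 2↦0}, {0↦4, 1↦0, 2↦3} (+1 more)
R1: no valid match — LHS pattern not found
R2: no valid match — 2 raw matches, all fail dangling condition
R3: no valid match — LHS pattern not found

Answer: [R0]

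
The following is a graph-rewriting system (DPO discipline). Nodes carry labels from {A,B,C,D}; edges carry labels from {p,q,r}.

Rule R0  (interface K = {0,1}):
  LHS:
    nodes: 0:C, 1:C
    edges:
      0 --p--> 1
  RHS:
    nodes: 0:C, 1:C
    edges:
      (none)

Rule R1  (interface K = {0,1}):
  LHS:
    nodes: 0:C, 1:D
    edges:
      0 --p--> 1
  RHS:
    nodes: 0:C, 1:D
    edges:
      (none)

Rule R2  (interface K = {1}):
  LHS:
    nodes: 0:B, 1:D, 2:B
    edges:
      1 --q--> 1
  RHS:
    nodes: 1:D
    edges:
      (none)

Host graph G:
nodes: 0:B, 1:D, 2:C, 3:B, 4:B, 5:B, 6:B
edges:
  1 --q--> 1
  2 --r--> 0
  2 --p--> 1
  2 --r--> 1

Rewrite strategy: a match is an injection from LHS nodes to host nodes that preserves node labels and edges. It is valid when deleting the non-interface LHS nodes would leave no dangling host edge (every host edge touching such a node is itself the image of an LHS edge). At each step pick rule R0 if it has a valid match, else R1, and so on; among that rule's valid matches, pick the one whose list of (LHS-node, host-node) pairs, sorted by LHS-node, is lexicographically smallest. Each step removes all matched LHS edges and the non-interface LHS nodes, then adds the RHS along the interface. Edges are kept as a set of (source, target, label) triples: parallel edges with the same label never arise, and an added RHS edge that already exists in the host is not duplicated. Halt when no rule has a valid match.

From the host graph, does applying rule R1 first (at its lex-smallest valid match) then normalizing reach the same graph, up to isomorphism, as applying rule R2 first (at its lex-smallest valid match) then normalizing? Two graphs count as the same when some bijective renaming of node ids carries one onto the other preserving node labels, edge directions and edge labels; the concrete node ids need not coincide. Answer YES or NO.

Answer: YES

Steps:
branch R1-first: apply at {0↦2, 1↦1} → |E|=3, then 1 more step(s) → NF |V|=5 |E|=2 V={0:B, 1:D, 2:C, 5:B, 6:B} E=2-r->0 2-r->1
branch R2-first: apply at {0↦3, 1↦1, 2↦4} → |E|=3, then 1 more step(s) → NF |V|=5 |E|=2 V={0:B, 1:D, 2:C, 5:B, 6:B} E=2-r->0 2-r->1
graphs isomorphic (equal up to label-preserving node renaming)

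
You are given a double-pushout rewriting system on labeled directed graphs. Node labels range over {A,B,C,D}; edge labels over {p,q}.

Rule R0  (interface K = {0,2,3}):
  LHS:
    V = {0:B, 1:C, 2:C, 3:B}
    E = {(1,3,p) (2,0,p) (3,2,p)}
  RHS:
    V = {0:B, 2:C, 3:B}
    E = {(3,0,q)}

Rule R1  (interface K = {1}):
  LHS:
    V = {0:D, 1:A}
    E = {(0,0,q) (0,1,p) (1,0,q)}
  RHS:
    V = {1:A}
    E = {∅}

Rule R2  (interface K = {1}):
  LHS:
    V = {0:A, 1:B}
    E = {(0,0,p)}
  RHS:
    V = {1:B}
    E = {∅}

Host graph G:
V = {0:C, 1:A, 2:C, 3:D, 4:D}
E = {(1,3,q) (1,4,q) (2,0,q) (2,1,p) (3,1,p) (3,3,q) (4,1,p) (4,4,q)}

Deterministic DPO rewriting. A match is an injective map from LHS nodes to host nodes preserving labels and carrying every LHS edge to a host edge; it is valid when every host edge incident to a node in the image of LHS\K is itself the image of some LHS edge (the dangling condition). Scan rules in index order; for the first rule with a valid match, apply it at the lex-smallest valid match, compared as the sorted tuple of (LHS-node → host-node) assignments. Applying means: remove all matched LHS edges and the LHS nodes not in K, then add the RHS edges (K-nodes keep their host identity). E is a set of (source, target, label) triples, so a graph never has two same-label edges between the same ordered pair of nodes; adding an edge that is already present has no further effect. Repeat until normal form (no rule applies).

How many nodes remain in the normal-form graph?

start.  V:5 E:8  edges: 1-q->3 1-q->4 2-q->0 2-p->1 3-p->1 3-q->3 4-p->1 4-q->4
1. fire R1 via {0↦3, 1↦1}  →  V:4 E:5  edges: 1-q->4 2-q->0 2-p->1 4-p->1 4-q->4
2. fire R1 via {0↦4, 1↦1}  →  V:3 E:2  edges: 2-q->0 2-p->1
normal form: no rule applies after step 2
NF nodes: {0:C, 1:A, 2:C}

Answer: 3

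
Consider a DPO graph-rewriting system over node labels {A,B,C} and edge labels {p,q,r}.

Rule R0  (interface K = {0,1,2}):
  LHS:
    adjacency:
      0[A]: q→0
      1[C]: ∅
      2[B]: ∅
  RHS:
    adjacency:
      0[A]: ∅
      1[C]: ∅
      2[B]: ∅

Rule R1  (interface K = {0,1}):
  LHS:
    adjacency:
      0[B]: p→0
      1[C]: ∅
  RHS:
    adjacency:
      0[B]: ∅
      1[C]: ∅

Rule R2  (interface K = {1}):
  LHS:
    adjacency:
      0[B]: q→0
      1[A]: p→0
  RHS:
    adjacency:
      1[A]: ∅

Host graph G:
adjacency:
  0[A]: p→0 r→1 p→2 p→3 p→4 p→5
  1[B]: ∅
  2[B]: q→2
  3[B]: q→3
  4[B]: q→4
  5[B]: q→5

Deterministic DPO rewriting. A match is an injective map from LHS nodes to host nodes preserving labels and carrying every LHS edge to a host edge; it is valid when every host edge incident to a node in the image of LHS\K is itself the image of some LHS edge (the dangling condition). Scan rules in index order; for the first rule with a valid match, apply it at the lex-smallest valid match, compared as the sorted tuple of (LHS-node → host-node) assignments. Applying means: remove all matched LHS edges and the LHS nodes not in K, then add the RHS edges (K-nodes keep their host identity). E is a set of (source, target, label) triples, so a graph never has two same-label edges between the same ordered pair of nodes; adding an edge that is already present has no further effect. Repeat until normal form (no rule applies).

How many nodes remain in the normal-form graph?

[0] host  ⇒  6 nodes, 10 edges  {0-p->0 0-r->1 0-p->2 0-p->3 0-p->4 0-p->5 2-q->2 3-q->3 4-q->4 5-q->5}
[1] R2 @ {0↦2, 1↦0}  ⇒  5 nodes, 8 edges  {0-p->0 0-r->1 0-p->3 0-p->4 0-p->5 3-q->3 4-q->4 5-q->5}
[2] R2 @ {0↦3, 1↦0}  ⇒  4 nodes, 6 edges  {0-p->0 0-r->1 0-p->4 0-p->5 4-q->4 5-q->5}
[3] R2 @ {0↦4, 1↦0}  ⇒  3 nodes, 4 edges  {0-p->0 0-r->1 0-p->5 5-q->5}
[4] R2 @ {0↦5, 1↦0}  ⇒  2 nodes, 2 edges  {0-p->0 0-r->1}
final graph: no rule applies after step 4
NF nodes: {0:A, 1:B}

Answer: 2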